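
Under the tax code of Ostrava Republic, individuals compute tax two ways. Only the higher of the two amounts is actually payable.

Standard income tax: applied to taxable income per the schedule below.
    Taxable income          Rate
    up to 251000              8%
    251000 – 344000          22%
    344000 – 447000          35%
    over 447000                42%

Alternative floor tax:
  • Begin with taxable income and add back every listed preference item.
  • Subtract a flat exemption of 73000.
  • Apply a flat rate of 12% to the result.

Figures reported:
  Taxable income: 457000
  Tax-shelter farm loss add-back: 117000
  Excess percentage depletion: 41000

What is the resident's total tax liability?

80790

Standard income tax:
  251000 × 8% = 20080
  93000 × 22% = 20460
  103000 × 35% = 36050
  10000 × 42% = 4200
  → 80790

Alternative floor tax:
  Adjusted income: 457000 + 117000 + 41000 = 615000
  Less exemption 73000 → base 542000
  542000 × 12% = 65040

80790 > 65040, so the standard income tax governs.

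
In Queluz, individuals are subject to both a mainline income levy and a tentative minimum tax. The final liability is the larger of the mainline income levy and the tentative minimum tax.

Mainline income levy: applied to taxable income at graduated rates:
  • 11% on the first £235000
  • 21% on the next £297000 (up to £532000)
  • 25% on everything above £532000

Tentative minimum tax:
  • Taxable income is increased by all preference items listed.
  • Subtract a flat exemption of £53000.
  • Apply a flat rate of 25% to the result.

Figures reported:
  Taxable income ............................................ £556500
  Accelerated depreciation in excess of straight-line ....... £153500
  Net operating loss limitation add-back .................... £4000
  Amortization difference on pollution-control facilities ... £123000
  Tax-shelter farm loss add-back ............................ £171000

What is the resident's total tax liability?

Tentative minimum tax:
  Adjusted income: £556500 + £153500 + £4000 + £123000 + £171000 = £1008000
  Less exemption £53000 → base £955000
  £955000 × 25% = £238750

Mainline income levy:
  £235000 × 11% = £25850
  £297000 × 21% = £62370
  £24500 × 25% = £6125
  → £94345

£238750 > £94345, so the tentative minimum tax is the binding amount.

£238750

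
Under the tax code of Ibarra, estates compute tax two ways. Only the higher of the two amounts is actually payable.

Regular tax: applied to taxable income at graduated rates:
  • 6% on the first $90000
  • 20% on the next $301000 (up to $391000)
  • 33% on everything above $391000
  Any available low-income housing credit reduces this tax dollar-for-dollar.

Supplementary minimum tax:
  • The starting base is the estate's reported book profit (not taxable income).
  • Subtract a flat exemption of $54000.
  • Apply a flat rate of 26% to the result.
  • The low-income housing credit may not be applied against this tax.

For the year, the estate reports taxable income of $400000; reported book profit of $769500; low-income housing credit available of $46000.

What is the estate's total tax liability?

Regular tax:
  $90000 × 6% = $5400
  $301000 × 20% = $60200
  $9000 × 33% = $2970
  → $68570
  Less low-income housing credit $46000 → $22570

Supplementary minimum tax:
  Base (reported book profit): $769500
  Less exemption $54000 → base $715500
  $715500 × 26% = $186030

$186030 > $22570, so the supplementary minimum tax is the binding amount.

$186030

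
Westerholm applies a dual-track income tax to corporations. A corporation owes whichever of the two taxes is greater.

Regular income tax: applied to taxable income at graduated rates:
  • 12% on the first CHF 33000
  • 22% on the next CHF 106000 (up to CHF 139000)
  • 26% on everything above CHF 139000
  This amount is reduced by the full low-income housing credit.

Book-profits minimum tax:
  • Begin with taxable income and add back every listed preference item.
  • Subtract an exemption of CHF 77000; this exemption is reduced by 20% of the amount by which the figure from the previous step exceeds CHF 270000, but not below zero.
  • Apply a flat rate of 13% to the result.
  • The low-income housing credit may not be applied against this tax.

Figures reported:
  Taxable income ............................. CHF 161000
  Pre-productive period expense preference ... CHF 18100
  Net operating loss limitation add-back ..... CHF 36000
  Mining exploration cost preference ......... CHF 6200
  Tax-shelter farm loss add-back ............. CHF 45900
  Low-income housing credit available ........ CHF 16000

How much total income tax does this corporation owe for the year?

Regular income tax:
  CHF 33000 × 12% = CHF 3960
  CHF 106000 × 22% = CHF 23320
  CHF 22000 × 26% = CHF 5720
  → CHF 33000
  Less low-income housing credit CHF 16000 → CHF 17000

Book-profits minimum tax:
  Adjusted income: CHF 161000 + CHF 18100 + CHF 36000 + CHF 6200 + CHF 45900 = CHF 267200
  Exemption: CHF 267200 ≤ CHF 270000, so full CHF 77000 applies
  Base: CHF 267200 − CHF 77000 = CHF 190200
  CHF 190200 × 13% = CHF 24726

CHF 24726 > CHF 17000, so the book-profits minimum tax is the binding amount.

CHF 24726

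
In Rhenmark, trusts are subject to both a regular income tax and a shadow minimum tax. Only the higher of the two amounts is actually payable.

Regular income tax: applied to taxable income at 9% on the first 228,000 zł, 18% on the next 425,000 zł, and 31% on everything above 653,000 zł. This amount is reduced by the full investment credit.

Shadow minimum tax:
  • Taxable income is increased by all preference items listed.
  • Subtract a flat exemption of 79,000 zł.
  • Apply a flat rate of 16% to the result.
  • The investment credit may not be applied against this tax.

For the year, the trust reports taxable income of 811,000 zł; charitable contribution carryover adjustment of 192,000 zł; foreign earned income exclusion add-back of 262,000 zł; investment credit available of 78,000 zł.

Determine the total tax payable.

Regular income tax:
  228,000 zł × 9% = 20,520 zł
  425,000 zł × 18% = 76,500 zł
  158,000 zł × 31% = 48,980 zł
  → 146,000 zł
  Less investment credit 78,000 zł → 68,000 zł

Shadow minimum tax:
  Adjusted income: 811,000 zł + 192,000 zł + 262,000 zł = 1,265,000 zł
  Less exemption 79,000 zł → base 1,186,000 zł
  1,186,000 zł × 16% = 189,760 zł

189,760 zł > 68,000 zł, so the shadow minimum tax is the binding amount.

189,760 zł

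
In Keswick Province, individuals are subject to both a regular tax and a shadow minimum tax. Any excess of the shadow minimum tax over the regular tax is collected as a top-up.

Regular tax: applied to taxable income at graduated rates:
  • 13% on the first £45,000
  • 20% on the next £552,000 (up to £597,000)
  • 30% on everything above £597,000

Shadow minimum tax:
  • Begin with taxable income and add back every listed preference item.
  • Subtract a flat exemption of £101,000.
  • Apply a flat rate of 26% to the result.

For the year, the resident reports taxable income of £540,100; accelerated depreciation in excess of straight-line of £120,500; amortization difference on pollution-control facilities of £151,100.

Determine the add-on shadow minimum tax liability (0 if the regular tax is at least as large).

Regular tax:
  £45,000 × 13% = £5,850
  £495,100 × 20% = £99,020
  → £104,870

Shadow minimum tax:
  Adjusted income: £540,100 + £120,500 + £151,100 = £811,700
  Less exemption £101,000 → base £710,700
  £710,700 × 26% = £184,782

Excess of shadow minimum tax over regular tax: £184,782 − £104,870 = £79,912.

£79,912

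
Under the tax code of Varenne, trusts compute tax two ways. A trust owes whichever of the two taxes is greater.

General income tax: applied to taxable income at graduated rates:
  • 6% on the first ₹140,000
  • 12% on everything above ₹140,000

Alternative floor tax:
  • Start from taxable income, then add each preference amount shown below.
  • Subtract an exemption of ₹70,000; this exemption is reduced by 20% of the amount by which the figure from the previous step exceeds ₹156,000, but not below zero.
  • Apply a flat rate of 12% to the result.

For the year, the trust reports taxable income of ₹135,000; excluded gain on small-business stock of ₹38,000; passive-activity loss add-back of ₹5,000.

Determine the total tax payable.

Alternative floor tax:
  Adjusted income: ₹135,000 + ₹38,000 + ₹5,000 = ₹178,000
  Exemption: ₹70,000 − 20% × (₹178,000 − ₹156,000) = ₹70,000 − ₹4,400 = ₹65,600
  Base: ₹178,000 − ₹65,600 = ₹112,400
  ₹112,400 × 12% = ₹13,488

General income tax:
  ₹135,000 × 6% = ₹8,100

₹13,488 > ₹8,100, so the alternative floor tax is the binding amount.

₹13,488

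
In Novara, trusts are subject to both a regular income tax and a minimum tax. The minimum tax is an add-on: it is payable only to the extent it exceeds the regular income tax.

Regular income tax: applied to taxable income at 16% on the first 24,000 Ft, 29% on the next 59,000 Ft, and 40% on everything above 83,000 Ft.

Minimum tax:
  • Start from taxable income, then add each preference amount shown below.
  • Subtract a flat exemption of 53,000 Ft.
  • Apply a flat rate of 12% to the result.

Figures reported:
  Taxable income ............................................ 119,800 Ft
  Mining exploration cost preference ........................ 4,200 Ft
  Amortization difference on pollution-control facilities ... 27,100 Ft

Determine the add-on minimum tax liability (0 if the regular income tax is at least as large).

Minimum tax:
  Adjusted income: 119,800 Ft + 4,200 Ft + 27,100 Ft = 151,100 Ft
  Less exemption 53,000 Ft → base 98,100 Ft
  98,100 Ft × 12% = 11,772 Ft

Regular income tax:
  24,000 Ft × 16% = 3,840 Ft
  59,000 Ft × 29% = 17,110 Ft
  36,800 Ft × 40% = 14,720 Ft
  → 35,670 Ft

11,772 Ft ≤ 35,670 Ft, so no add-on is due.

0 Ft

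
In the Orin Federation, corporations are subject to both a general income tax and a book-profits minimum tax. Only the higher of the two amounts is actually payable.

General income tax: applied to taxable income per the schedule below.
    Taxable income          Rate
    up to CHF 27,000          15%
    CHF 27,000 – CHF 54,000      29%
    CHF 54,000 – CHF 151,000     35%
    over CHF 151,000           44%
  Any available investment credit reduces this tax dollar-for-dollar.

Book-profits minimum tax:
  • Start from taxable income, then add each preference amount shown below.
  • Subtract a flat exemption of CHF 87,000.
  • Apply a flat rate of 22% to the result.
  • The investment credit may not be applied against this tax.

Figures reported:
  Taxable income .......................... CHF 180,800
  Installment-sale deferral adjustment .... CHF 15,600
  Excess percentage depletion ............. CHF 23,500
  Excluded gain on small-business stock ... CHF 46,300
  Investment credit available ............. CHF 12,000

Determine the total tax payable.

CHF 46,942

General income tax:
  CHF 27,000 × 15% = CHF 4,050
  CHF 27,000 × 29% = CHF 7,830
  CHF 97,000 × 35% = CHF 33,950
  CHF 29,800 × 44% = CHF 13,112
  → CHF 58,942
  Less investment credit CHF 12,000 → CHF 46,942

Book-profits minimum tax:
  Adjusted income: CHF 180,800 + CHF 15,600 + CHF 23,500 + CHF 46,300 = CHF 266,200
  Less exemption CHF 87,000 → base CHF 179,200
  CHF 179,200 × 22% = CHF 39,424

CHF 46,942 > CHF 39,424, so the general income tax governs.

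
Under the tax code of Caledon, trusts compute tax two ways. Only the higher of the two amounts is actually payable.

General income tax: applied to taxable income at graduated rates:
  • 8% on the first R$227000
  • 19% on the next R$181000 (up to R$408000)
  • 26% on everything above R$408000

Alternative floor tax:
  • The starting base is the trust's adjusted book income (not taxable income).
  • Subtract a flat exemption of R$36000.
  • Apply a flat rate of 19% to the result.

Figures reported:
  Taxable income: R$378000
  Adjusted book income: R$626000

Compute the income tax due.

Alternative floor tax:
  Base (adjusted book income): R$626000
  Less exemption R$36000 → base R$590000
  R$590000 × 19% = R$112100

General income tax:
  R$227000 × 8% = R$18160
  R$151000 × 19% = R$28690
  → R$46850

R$112100 > R$46850, so the alternative floor tax is the binding amount.

R$112100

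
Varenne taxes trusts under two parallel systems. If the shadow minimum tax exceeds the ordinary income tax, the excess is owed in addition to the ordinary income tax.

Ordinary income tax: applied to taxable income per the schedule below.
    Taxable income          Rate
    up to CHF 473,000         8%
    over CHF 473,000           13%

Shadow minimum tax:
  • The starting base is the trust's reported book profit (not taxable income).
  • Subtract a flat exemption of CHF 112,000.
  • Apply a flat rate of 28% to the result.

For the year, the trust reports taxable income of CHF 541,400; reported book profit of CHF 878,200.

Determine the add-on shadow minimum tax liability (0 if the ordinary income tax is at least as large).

Shadow minimum tax:
  Base (reported book profit): CHF 878,200
  Less exemption CHF 112,000 → base CHF 766,200
  CHF 766,200 × 28% = CHF 214,536

Ordinary income tax:
  CHF 473,000 × 8% = CHF 37,840
  CHF 68,400 × 13% = CHF 8,892
  → CHF 46,732

Excess of shadow minimum tax over ordinary income tax: CHF 214,536 − CHF 46,732 = CHF 167,804.

CHF 167,804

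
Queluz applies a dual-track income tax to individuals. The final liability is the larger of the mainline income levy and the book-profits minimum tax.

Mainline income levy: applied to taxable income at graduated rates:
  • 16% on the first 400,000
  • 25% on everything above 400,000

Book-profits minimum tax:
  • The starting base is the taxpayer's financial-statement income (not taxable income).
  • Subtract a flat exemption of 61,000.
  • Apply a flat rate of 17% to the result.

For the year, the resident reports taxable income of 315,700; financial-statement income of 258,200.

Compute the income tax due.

Book-profits minimum tax:
  Base (financial-statement income): 258,200
  Less exemption 61,000 → base 197,200
  197,200 × 17% = 33,524

Mainline income levy:
  315,700 × 16% = 50,512

50,512 > 33,524, so the mainline income levy governs.

50,512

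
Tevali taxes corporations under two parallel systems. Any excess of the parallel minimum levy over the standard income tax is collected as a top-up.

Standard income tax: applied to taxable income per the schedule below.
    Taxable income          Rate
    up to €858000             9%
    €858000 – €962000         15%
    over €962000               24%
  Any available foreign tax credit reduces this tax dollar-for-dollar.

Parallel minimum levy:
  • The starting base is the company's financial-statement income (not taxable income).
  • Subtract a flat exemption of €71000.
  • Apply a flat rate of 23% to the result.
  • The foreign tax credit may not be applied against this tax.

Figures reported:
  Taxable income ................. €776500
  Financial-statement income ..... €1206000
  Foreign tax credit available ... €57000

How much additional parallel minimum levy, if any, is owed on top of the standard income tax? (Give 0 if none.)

Parallel minimum levy:
  Base (financial-statement income): €1206000
  Less exemption €71000 → base €1135000
  €1135000 × 23% = €261050

Standard income tax:
  €776500 × 9% = €69885
  Less foreign tax credit €57000 → €12885

Excess of parallel minimum levy over standard income tax: €261050 − €12885 = €248165.

€248165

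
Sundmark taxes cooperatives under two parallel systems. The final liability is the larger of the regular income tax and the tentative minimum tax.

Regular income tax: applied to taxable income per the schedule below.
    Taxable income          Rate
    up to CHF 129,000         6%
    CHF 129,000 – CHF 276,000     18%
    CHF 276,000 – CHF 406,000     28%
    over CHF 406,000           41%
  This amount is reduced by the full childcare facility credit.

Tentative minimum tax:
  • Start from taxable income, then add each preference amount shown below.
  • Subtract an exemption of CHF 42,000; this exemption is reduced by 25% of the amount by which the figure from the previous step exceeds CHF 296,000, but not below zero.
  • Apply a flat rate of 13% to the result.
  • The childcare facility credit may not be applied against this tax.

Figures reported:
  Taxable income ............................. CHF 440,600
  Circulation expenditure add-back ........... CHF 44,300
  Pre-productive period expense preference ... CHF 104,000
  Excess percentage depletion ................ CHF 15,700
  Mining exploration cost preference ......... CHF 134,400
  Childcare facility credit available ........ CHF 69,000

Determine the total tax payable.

Tentative minimum tax:
  Adjusted income: CHF 440,600 + CHF 44,300 + CHF 104,000 + CHF 15,700 + CHF 134,400 = CHF 739,000
  Exemption: 25% × (CHF 739,000 − CHF 296,000) = CHF 110,750 ≥ CHF 42,000, so the exemption is fully phased out
  Base: CHF 739,000 − CHF 0 = CHF 739,000
  CHF 739,000 × 13% = CHF 96,070

Regular income tax:
  CHF 129,000 × 6% = CHF 7,740
  CHF 147,000 × 18% = CHF 26,460
  CHF 130,000 × 28% = CHF 36,400
  CHF 34,600 × 41% = CHF 14,186
  → CHF 84,786
  Less childcare facility credit CHF 69,000 → CHF 15,786

CHF 96,070 > CHF 15,786, so the tentative minimum tax is the binding amount.

CHF 96,070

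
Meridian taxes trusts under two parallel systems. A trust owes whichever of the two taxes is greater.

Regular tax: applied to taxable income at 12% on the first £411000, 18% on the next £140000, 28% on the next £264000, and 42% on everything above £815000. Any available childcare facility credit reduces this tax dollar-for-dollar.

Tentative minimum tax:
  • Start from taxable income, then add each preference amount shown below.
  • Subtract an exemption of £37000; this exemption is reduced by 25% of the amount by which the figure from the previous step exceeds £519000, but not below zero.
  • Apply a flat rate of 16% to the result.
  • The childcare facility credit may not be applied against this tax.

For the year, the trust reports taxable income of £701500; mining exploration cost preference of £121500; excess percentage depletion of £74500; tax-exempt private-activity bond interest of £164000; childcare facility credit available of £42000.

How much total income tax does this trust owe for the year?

£169840

Tentative minimum tax:
  Adjusted income: £701500 + £121500 + £74500 + £164000 = £1061500
  Exemption: 25% × (£1061500 − £519000) = £135625 ≥ £37000, so the exemption is fully phased out
  Base: £1061500 − £0 = £1061500
  £1061500 × 16% = £169840

Regular tax:
  £411000 × 12% = £49320
  £140000 × 18% = £25200
  £150500 × 28% = £42140
  → £116660
  Less childcare facility credit £42000 → £74660

£169840 > £74660, so the tentative minimum tax is the binding amount.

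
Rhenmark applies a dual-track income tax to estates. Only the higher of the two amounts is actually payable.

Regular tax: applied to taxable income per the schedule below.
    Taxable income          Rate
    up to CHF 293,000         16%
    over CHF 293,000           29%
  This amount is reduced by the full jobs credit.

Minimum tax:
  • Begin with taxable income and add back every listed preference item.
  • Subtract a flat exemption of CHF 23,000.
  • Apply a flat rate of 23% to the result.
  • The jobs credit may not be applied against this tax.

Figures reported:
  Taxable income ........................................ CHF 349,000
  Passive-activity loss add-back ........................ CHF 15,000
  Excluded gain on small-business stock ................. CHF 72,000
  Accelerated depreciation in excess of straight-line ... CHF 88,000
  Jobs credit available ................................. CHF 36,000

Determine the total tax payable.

CHF 115,230

Minimum tax:
  Adjusted income: CHF 349,000 + CHF 15,000 + CHF 72,000 + CHF 88,000 = CHF 524,000
  Less exemption CHF 23,000 → base CHF 501,000
  CHF 501,000 × 23% = CHF 115,230

Regular tax:
  CHF 293,000 × 16% = CHF 46,880
  CHF 56,000 × 29% = CHF 16,240
  → CHF 63,120
  Less jobs credit CHF 36,000 → CHF 27,120

CHF 115,230 > CHF 27,120, so the minimum tax is the binding amount.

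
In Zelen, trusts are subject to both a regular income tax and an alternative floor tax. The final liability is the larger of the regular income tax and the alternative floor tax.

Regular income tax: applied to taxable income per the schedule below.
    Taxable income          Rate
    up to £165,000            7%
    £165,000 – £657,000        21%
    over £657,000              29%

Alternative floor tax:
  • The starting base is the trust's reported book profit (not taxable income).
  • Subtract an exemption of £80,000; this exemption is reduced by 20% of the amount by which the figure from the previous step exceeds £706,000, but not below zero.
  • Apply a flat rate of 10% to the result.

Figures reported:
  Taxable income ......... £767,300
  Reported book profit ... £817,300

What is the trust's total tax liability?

£146,857

Alternative floor tax:
  Base (reported book profit): £817,300
  Exemption: £80,000 − 20% × (£817,300 − £706,000) = £80,000 − £22,260 = £57,740
  Base: £817,300 − £57,740 = £759,560
  £759,560 × 10% = £75,956

Regular income tax:
  £165,000 × 7% = £11,550
  £492,000 × 21% = £103,320
  £110,300 × 29% = £31,987
  → £146,857

£146,857 > £75,956, so the regular income tax governs.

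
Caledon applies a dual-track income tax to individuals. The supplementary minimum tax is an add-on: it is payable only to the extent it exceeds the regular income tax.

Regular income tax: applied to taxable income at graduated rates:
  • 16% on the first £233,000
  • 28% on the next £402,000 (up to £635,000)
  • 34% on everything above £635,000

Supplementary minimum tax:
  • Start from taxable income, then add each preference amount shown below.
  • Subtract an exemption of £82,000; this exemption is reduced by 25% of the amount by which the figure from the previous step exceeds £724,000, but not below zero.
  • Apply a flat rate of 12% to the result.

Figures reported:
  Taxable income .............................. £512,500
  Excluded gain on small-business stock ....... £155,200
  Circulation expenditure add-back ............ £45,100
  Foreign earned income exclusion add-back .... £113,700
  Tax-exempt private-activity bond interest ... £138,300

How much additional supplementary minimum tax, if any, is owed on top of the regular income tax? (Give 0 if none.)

£0

Supplementary minimum tax:
  Adjusted income: £512,500 + £155,200 + £45,100 + £113,700 + £138,300 = £964,800
  Exemption: £82,000 − 25% × (£964,800 − £724,000) = £82,000 − £60,200 = £21,800
  Base: £964,800 − £21,800 = £943,000
  £943,000 × 12% = £113,160

Regular income tax:
  £233,000 × 16% = £37,280
  £279,500 × 28% = £78,260
  → £115,540

£113,160 ≤ £115,540, so no add-on is due.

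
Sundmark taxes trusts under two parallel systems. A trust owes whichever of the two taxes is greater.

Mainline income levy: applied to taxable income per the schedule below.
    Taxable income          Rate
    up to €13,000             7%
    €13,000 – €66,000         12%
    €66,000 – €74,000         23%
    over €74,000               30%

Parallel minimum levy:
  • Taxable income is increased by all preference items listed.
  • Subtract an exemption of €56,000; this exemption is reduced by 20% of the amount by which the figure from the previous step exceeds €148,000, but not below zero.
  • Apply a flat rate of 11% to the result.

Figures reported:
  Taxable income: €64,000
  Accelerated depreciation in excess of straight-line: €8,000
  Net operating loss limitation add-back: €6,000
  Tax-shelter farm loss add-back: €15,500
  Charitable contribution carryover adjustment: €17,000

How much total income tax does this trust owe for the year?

€7,030

Mainline income levy:
  €13,000 × 7% = €910
  €51,000 × 12% = €6,120
  → €7,030

Parallel minimum levy:
  Adjusted income: €64,000 + €8,000 + €6,000 + €15,500 + €17,000 = €110,500
  Exemption: €110,500 ≤ €148,000, so full €56,000 applies
  Base: €110,500 − €56,000 = €54,500
  €54,500 × 11% = €5,995

€7,030 > €5,995, so the mainline income levy governs.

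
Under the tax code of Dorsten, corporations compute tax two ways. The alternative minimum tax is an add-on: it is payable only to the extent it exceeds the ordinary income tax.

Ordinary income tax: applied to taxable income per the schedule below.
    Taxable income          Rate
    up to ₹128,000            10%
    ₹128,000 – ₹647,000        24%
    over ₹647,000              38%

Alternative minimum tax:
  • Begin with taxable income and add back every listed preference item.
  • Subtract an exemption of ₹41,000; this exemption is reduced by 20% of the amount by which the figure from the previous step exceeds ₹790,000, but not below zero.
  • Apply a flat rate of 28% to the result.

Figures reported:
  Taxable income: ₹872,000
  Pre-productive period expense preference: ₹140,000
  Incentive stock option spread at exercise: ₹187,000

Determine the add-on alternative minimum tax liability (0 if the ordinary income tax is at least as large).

₹112,860

Alternative minimum tax:
  Adjusted income: ₹872,000 + ₹140,000 + ₹187,000 = ₹1,199,000
  Exemption: 20% × (₹1,199,000 − ₹790,000) = ₹81,800 ≥ ₹41,000, so the exemption is fully phased out
  Base: ₹1,199,000 − ₹0 = ₹1,199,000
  ₹1,199,000 × 28% = ₹335,720

Ordinary income tax:
  ₹128,000 × 10% = ₹12,800
  ₹519,000 × 24% = ₹124,560
  ₹225,000 × 38% = ₹85,500
  → ₹222,860

Excess of alternative minimum tax over ordinary income tax: ₹335,720 − ₹222,860 = ₹112,860.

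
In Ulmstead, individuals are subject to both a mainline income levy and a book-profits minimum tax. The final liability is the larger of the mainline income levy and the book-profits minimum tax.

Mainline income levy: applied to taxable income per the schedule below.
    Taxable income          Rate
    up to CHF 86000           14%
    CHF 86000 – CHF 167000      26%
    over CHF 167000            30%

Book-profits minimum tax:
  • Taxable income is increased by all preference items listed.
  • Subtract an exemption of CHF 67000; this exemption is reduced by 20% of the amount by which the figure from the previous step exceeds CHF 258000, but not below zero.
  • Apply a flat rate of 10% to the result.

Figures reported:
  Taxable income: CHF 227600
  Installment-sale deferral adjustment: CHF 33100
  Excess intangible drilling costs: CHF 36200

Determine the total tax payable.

CHF 51280

Mainline income levy:
  CHF 86000 × 14% = CHF 12040
  CHF 81000 × 26% = CHF 21060
  CHF 60600 × 30% = CHF 18180
  → CHF 51280

Book-profits minimum tax:
  Adjusted income: CHF 227600 + CHF 33100 + CHF 36200 = CHF 296900
  Exemption: CHF 67000 − 20% × (CHF 296900 − CHF 258000) = CHF 67000 − CHF 7780 = CHF 59220
  Base: CHF 296900 − CHF 59220 = CHF 237680
  CHF 237680 × 10% = CHF 23768

CHF 51280 > CHF 23768, so the mainline income levy governs.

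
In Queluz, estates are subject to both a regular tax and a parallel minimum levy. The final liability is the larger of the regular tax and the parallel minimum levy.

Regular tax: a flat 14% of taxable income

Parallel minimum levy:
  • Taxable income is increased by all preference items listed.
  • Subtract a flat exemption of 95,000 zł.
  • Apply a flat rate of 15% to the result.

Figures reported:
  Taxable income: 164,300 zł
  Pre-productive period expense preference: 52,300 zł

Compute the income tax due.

23,002 zł

Regular tax:
  164,300 zł × 14% = 23,002 zł

Parallel minimum levy:
  Adjusted income: 164,300 zł + 52,300 zł = 216,600 zł
  Less exemption 95,000 zł → base 121,600 zł
  121,600 zł × 15% = 18,240 zł

23,002 zł > 18,240 zł, so the regular tax governs.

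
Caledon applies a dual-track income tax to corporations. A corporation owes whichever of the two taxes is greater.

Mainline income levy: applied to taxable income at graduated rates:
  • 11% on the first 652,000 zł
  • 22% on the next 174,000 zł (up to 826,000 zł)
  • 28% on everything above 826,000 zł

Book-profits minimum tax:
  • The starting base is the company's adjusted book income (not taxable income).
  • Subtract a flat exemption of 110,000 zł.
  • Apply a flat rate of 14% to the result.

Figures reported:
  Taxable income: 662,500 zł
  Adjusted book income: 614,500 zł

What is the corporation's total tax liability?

74,030 zł

Mainline income levy:
  652,000 zł × 11% = 71,720 zł
  10,500 zł × 22% = 2,310 zł
  → 74,030 zł

Book-profits minimum tax:
  Base (adjusted book income): 614,500 zł
  Less exemption 110,000 zł → base 504,500 zł
  504,500 zł × 14% = 70,630 zł

74,030 zł > 70,630 zł, so the mainline income levy governs.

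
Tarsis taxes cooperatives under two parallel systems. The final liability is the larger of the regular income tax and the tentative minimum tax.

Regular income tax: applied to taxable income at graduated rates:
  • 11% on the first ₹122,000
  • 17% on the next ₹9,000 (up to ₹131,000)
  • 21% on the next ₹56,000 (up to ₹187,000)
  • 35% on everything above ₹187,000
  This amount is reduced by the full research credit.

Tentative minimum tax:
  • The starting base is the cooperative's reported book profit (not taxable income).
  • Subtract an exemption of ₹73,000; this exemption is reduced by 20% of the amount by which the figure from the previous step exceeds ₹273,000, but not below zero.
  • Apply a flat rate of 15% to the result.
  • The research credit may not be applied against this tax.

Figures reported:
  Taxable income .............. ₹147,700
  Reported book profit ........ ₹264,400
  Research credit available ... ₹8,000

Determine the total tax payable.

Regular income tax:
  ₹122,000 × 11% = ₹13,420
  ₹9,000 × 17% = ₹1,530
  ₹16,700 × 21% = ₹3,507
  → ₹18,457
  Less research credit ₹8,000 → ₹10,457

Tentative minimum tax:
  Base (reported book profit): ₹264,400
  Exemption: ₹264,400 ≤ ₹273,000, so full ₹73,000 applies
  Base: ₹264,400 − ₹73,000 = ₹191,400
  ₹191,400 × 15% = ₹28,710

₹28,710 > ₹10,457, so the tentative minimum tax is the binding amount.

₹28,710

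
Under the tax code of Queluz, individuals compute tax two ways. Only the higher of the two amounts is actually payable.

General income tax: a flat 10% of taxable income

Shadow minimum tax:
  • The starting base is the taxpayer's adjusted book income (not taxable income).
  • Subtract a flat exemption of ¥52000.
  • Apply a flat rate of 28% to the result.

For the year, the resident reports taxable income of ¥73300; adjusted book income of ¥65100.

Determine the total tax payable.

General income tax:
  ¥73300 × 10% = ¥7330

Shadow minimum tax:
  Base (adjusted book income): ¥65100
  Less exemption ¥52000 → base ¥13100
  ¥13100 × 28% = ¥3668

¥7330 > ¥3668, so the general income tax governs.

¥7330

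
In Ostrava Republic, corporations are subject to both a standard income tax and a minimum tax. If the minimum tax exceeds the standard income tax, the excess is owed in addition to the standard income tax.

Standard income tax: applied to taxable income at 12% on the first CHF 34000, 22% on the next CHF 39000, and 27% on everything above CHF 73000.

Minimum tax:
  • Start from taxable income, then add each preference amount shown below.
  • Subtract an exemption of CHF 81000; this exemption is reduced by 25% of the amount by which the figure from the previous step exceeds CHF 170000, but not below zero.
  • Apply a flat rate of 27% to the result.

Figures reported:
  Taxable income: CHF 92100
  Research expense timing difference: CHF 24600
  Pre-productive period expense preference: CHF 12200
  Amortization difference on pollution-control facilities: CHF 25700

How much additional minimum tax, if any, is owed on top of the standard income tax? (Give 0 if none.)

Minimum tax:
  Adjusted income: CHF 92100 + CHF 24600 + CHF 12200 + CHF 25700 = CHF 154600
  Exemption: CHF 154600 ≤ CHF 170000, so full CHF 81000 applies
  Base: CHF 154600 − CHF 81000 = CHF 73600
  CHF 73600 × 27% = CHF 19872

Standard income tax:
  CHF 34000 × 12% = CHF 4080
  CHF 39000 × 22% = CHF 8580
  CHF 19100 × 27% = CHF 5157
  → CHF 17817

Excess of minimum tax over standard income tax: CHF 19872 − CHF 17817 = CHF 2055.

CHF 2055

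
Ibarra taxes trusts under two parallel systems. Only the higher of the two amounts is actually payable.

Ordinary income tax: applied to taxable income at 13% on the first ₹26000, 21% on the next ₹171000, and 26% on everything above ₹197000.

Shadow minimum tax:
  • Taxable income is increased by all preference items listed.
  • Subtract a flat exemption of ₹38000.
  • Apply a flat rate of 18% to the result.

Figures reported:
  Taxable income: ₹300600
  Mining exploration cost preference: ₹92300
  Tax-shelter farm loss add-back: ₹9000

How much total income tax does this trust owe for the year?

Ordinary income tax:
  ₹26000 × 13% = ₹3380
  ₹171000 × 21% = ₹35910
  ₹103600 × 26% = ₹26936
  → ₹66226

Shadow minimum tax:
  Adjusted income: ₹300600 + ₹92300 + ₹9000 = ₹401900
  Less exemption ₹38000 → base ₹363900
  ₹363900 × 18% = ₹65502

₹66226 > ₹65502, so the ordinary income tax governs.

₹66226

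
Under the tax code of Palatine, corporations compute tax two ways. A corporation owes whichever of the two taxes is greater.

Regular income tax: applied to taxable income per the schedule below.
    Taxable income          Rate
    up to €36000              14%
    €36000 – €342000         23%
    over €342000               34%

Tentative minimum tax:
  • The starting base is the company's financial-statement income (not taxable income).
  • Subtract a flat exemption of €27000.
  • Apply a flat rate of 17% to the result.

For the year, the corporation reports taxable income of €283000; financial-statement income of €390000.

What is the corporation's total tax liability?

Regular income tax:
  €36000 × 14% = €5040
  €247000 × 23% = €56810
  → €61850

Tentative minimum tax:
  Base (financial-statement income): €390000
  Less exemption €27000 → base €363000
  €363000 × 17% = €61710

€61850 > €61710, so the regular income tax governs.

€61850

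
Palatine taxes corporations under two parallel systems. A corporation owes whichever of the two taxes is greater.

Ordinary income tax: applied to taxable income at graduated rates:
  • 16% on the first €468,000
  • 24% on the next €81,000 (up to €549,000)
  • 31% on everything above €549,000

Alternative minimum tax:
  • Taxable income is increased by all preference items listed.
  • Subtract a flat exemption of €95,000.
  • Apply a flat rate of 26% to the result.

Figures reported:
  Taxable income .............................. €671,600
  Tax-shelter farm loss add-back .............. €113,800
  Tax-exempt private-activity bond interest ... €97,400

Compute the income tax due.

Alternative minimum tax:
  Adjusted income: €671,600 + €113,800 + €97,400 = €882,800
  Less exemption €95,000 → base €787,800
  €787,800 × 26% = €204,828

Ordinary income tax:
  €468,000 × 16% = €74,880
  €81,000 × 24% = €19,440
  €122,600 × 31% = €38,006
  → €132,326

€204,828 > €132,326, so the alternative minimum tax is the binding amount.

€204,828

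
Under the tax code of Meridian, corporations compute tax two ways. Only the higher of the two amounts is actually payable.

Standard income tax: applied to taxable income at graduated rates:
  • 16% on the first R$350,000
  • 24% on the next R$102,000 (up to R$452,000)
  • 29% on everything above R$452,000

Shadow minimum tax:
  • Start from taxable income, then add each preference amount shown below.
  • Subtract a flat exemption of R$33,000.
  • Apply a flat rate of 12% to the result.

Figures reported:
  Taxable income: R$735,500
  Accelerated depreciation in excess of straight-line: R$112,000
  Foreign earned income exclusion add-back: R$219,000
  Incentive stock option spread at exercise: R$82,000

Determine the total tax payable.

Shadow minimum tax:
  Adjusted income: R$735,500 + R$112,000 + R$219,000 + R$82,000 = R$1,148,500
  Less exemption R$33,000 → base R$1,115,500
  R$1,115,500 × 12% = R$133,860

Standard income tax:
  R$350,000 × 16% = R$56,000
  R$102,000 × 24% = R$24,480
  R$283,500 × 29% = R$82,215
  → R$162,695

R$162,695 > R$133,860, so the standard income tax governs.

R$162,695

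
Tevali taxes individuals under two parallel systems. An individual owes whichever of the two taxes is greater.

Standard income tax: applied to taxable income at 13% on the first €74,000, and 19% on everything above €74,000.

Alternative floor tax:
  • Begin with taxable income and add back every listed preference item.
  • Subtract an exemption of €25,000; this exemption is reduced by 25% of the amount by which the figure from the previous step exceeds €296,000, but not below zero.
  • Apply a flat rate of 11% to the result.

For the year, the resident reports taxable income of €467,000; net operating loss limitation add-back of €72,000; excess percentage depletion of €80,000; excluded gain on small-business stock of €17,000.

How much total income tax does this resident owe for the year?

€84,290

Alternative floor tax:
  Adjusted income: €467,000 + €72,000 + €80,000 + €17,000 = €636,000
  Exemption: 25% × (€636,000 − €296,000) = €85,000 ≥ €25,000, so the exemption is fully phased out
  Base: €636,000 − €0 = €636,000
  €636,000 × 11% = €69,960

Standard income tax:
  €74,000 × 13% = €9,620
  €393,000 × 19% = €74,670
  → €84,290

€84,290 > €69,960, so the standard income tax governs.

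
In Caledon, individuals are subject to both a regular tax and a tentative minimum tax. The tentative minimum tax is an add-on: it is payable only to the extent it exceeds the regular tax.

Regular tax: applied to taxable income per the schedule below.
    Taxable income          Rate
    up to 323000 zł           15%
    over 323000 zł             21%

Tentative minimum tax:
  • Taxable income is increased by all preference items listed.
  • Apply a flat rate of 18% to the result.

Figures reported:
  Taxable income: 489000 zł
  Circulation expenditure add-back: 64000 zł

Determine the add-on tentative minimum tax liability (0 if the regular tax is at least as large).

16230 zł

Tentative minimum tax:
  Adjusted income: 489000 zł + 64000 zł = 553000 zł
  553000 zł × 18% = 99540 zł

Regular tax:
  323000 zł × 15% = 48450 zł
  166000 zł × 21% = 34860 zł
  → 83310 zł

Excess of tentative minimum tax over regular tax: 99540 zł − 83310 zł = 16230 zł.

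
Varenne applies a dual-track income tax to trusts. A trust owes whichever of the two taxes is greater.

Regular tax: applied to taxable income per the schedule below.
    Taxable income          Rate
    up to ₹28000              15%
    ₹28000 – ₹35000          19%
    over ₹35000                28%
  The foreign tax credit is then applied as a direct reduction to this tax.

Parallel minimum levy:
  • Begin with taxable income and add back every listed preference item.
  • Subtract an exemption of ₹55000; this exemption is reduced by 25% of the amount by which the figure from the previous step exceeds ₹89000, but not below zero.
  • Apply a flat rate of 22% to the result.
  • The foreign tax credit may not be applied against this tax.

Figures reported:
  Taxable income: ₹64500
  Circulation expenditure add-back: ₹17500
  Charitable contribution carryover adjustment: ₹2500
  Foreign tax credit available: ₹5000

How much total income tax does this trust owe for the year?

₹8790

Regular tax:
  ₹28000 × 15% = ₹4200
  ₹7000 × 19% = ₹1330
  ₹29500 × 28% = ₹8260
  → ₹13790
  Less foreign tax credit ₹5000 → ₹8790

Parallel minimum levy:
  Adjusted income: ₹64500 + ₹17500 + ₹2500 = ₹84500
  Exemption: ₹84500 ≤ ₹89000, so full ₹55000 applies
  Base: ₹84500 − ₹55000 = ₹29500
  ₹29500 × 22% = ₹6490

₹8790 > ₹6490, so the regular tax governs.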